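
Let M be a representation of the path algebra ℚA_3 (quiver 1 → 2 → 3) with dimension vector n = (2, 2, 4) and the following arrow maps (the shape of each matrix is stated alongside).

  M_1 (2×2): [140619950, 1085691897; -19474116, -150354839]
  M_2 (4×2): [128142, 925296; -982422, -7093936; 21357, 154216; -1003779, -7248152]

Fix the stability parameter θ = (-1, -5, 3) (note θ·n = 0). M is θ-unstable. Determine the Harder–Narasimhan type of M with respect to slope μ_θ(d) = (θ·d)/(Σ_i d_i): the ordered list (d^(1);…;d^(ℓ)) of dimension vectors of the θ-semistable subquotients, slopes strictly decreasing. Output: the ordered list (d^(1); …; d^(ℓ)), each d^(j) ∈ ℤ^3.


Interval decomposition of M: I[1,2], I[1,3], I[3,3]^3.
HN type (ℓ=2): μ^(1)=3; μ^(2)=-3

((0, 0, 4); (2, 2, 0))


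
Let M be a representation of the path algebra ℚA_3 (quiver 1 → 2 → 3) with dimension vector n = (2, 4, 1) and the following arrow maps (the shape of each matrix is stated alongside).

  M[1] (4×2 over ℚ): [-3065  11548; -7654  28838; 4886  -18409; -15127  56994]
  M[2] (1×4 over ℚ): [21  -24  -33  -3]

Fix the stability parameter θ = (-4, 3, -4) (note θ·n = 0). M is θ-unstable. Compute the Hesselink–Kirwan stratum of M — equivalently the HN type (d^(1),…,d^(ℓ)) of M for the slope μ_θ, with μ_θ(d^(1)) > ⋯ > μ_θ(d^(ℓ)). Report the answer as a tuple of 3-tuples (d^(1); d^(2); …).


Barcode: M ≅ I[1,2], I[1,3], I[2,2]^2. HN layers by μ_θ (3 steps, strictly decreasing):
  μ^(1)=3; μ^(2)=-1/2; μ^(3)=-4

((0, 3, 0); (0, 1, 1); (2, 0, 0))


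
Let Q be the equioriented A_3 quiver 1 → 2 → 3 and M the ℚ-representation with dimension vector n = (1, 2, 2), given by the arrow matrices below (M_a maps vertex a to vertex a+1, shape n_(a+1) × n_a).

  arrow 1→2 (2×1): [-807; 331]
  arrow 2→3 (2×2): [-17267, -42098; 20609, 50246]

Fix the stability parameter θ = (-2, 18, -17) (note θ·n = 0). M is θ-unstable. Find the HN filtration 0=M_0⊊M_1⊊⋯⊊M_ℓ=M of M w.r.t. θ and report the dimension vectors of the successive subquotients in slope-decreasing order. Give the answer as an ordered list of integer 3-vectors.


Via rank(M_{q-1}∘⋯∘M_p): M ≅ I[1,3], I[2,2], I[3,3].
μ_θ-semistable layers: μ^(1)=18; μ^(2)=1/2; μ^(3)=-2; μ^(4)=-17

((0, 1, 0); (0, 1, 1); (1, 0, 0); (0, 0, 1))


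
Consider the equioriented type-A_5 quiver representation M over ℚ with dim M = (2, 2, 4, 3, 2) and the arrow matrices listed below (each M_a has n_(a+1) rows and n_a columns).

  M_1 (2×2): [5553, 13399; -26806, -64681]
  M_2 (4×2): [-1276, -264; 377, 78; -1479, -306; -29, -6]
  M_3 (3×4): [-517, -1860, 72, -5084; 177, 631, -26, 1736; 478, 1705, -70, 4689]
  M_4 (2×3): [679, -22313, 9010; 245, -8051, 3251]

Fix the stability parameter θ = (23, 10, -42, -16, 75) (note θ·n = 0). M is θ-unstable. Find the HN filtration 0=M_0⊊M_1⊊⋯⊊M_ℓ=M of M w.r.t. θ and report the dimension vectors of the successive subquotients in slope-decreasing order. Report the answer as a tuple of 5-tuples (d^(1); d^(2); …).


Interval decomposition of M: I[1,2], I[1,5], I[3,3], I[3,4], I[3,5].
HN type (ℓ=5): μ^(1)=75; μ^(2)=33/2; μ^(3)=-25/4; μ^(4)=-16; μ^(5)=-42

((0, 0, 0, 0, 2); (1, 1, 0, 0, 0); (1, 1, 1, 1, 0); (0, 0, 0, 2, 0); (0, 0, 3, 0, 0))


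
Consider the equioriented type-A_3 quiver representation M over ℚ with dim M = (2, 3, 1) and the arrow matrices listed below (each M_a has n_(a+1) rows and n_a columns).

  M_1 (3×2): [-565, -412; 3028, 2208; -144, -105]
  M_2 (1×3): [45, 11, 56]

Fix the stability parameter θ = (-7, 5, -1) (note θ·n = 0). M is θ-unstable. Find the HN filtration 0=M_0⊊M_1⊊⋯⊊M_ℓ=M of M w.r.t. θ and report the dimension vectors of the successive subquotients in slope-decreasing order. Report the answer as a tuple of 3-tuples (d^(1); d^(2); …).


Interval decomposition of M: I[1,2], I[1,3], I[2,2].
HN type (ℓ=3): μ^(1)=5; μ^(2)=2; μ^(3)=-7

((0, 2, 0); (0, 1, 1); (2, 0, 0))


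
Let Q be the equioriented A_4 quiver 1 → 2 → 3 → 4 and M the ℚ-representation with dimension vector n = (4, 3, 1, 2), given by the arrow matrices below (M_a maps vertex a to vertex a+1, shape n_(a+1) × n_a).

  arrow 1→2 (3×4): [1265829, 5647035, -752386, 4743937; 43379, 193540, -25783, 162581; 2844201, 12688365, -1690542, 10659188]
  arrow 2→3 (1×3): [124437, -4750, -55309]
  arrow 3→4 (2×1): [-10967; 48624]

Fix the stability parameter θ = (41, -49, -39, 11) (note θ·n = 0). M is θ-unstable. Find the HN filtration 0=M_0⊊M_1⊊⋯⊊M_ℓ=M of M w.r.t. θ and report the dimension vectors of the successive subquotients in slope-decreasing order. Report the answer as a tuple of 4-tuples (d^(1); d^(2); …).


Barcode: M ≅ I[1,1], I[1,2]^2, I[1,4], I[4,4]. HN layers by μ_θ (4 steps, strictly decreasing):
  μ^(1)=41; μ^(2)=11; μ^(3)=-4; μ^(4)=-47/3

((1, 0, 0, 0); (0, 0, 0, 2); (2, 2, 0, 0); (1, 1, 1, 0))


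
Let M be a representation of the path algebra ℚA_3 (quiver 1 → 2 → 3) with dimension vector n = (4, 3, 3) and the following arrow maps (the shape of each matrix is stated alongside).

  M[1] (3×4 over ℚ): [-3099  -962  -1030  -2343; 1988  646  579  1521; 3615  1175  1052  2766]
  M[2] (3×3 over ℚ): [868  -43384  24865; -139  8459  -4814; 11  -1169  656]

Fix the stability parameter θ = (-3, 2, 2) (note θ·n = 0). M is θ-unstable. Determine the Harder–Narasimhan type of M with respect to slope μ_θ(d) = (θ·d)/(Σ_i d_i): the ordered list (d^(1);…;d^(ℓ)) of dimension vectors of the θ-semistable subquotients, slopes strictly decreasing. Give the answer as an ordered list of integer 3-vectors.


Interval decomposition of M: I[1,1], I[1,3]^3.
HN type (ℓ=2): μ^(1)=2; μ^(2)=-3

((0, 3, 3); (4, 0, 0))


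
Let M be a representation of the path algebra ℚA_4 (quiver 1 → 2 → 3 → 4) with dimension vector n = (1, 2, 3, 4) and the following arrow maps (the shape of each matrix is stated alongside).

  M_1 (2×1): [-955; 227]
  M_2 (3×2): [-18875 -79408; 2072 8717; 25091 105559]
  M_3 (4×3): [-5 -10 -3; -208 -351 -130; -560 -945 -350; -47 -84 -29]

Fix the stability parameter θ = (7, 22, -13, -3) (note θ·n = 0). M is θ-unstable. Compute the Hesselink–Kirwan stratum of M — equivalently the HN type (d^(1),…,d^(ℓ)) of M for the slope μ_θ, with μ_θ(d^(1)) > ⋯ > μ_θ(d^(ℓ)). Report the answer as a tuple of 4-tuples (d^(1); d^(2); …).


Barcode: M ≅ I[1,4], I[2,3], I[3,4], I[4,4]^2. HN layers by μ_θ (4 steps, strictly decreasing):
  μ^(1)=9/2; μ^(2)=13/4; μ^(3)=-3; μ^(4)=-13

((0, 1, 1, 0); (1, 1, 1, 1); (0, 0, 0, 3); (0, 0, 1, 0))


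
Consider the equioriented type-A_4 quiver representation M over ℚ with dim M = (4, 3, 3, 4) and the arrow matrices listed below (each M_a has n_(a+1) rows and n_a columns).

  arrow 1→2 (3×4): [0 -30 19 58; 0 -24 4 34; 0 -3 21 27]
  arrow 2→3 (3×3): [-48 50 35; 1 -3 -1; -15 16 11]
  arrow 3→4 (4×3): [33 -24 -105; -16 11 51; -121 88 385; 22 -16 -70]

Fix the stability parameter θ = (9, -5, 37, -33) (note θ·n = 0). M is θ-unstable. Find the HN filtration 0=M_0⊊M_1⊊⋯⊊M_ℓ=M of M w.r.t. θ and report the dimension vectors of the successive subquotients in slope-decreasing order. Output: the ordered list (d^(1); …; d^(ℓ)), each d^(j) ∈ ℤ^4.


Via rank(M_{q-1}∘⋯∘M_p): M ≅ I[1,1], I[1,3], I[1,4]^2, I[4,4]^2.
μ_θ-semistable layers: μ^(1)=37; μ^(2)=9; μ^(3)=2; μ^(4)=-33

((0, 0, 1, 0); (1, 0, 0, 0); (3, 3, 2, 2); (0, 0, 0, 2))


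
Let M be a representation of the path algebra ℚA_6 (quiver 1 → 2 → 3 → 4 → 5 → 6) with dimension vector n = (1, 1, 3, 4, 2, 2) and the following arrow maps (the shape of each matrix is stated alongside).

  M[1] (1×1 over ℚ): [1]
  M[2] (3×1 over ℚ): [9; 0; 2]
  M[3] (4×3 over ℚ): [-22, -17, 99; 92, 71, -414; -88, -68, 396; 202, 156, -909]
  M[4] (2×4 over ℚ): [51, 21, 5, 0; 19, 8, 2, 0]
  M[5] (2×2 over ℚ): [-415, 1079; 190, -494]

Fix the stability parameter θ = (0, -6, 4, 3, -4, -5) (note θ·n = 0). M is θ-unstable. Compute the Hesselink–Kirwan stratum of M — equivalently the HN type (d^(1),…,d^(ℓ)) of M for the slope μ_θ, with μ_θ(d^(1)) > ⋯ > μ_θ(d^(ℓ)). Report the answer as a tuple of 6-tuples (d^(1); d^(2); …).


Via rank(M_{q-1}∘⋯∘M_p): M ≅ I[1,3], I[3,5], I[3,6], I[4,4]^2, I[6,6].
μ_θ-semistable layers: μ^(1)=4; μ^(2)=3; μ^(3)=1; μ^(4)=-1/2; μ^(5)=-3; μ^(6)=-5

((0, 0, 1, 0, 0, 0); (0, 0, 0, 2, 0, 0); (0, 0, 1, 1, 1, 0); (0, 0, 1, 1, 1, 1); (1, 1, 0, 0, 0, 0); (0, 0, 0, 0, 0, 1))


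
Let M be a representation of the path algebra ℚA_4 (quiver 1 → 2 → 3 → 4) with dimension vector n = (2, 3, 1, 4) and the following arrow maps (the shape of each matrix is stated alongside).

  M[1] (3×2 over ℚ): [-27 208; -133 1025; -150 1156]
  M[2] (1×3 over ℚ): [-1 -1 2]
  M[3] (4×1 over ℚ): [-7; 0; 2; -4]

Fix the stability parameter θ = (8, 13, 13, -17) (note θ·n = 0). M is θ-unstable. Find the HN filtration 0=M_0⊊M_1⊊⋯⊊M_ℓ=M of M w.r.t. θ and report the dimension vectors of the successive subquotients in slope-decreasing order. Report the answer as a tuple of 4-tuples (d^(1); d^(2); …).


Barcode: M ≅ I[1,2], I[1,4], I[2,2], I[4,4]^3. HN layers by μ_θ (4 steps, strictly decreasing):
  μ^(1)=13; μ^(2)=8; μ^(3)=17/4; μ^(4)=-17

((0, 2, 0, 0); (1, 0, 0, 0); (1, 1, 1, 1); (0, 0, 0, 3))


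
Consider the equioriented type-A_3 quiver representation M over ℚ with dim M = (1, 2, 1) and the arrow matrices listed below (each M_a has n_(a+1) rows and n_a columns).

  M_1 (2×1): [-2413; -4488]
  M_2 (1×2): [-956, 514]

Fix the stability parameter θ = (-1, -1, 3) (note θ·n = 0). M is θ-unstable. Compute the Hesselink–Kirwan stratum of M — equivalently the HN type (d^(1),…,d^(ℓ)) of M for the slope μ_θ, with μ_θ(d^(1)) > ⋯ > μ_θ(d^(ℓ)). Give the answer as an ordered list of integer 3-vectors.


Barcode: M ≅ I[1,3], I[2,2]. HN layers by μ_θ (2 steps, strictly decreasing):
  μ^(1)=3; μ^(2)=-1

((0, 0, 1); (1, 2, 0))


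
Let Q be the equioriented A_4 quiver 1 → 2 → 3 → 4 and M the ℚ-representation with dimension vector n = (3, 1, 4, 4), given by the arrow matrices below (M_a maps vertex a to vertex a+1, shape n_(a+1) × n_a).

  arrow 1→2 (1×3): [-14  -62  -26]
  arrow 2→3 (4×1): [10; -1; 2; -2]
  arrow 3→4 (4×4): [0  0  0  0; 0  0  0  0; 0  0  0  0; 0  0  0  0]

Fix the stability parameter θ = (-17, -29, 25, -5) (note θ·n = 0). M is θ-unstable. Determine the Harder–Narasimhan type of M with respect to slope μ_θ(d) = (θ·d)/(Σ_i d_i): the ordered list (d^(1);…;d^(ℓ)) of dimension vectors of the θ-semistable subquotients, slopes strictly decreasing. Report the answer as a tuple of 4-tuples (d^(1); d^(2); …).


Barcode: M ≅ I[1,1]^2, I[1,3], I[3,3]^3, I[4,4]^4. HN layers by μ_θ (4 steps, strictly decreasing):
  μ^(1)=25; μ^(2)=-5; μ^(3)=-17; μ^(4)=-23

((0, 0, 4, 0); (0, 0, 0, 4); (2, 0, 0, 0); (1, 1, 0, 0))


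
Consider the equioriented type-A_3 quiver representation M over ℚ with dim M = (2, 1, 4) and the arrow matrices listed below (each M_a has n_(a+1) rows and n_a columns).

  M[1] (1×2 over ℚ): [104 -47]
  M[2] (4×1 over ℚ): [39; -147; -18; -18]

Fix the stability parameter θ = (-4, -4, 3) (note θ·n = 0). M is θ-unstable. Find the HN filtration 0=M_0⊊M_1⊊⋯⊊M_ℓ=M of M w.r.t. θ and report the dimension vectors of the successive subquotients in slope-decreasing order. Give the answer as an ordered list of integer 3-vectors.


Barcode: M ≅ I[1,1], I[1,3], I[3,3]^3. HN layers by μ_θ (2 steps, strictly decreasing):
  μ^(1)=3; μ^(2)=-4

((0, 0, 4); (2, 1, 0))


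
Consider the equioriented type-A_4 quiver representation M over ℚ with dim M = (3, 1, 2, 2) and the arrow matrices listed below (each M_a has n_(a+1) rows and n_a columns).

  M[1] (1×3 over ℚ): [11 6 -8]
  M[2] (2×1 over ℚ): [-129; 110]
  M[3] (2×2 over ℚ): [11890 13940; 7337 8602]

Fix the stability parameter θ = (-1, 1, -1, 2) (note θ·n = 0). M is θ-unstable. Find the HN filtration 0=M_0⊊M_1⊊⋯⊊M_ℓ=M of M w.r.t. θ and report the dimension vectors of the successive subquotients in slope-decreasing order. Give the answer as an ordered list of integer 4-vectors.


Interval decomposition of M: I[1,1]^2, I[1,4], I[3,3], I[4,4].
HN type (ℓ=3): μ^(1)=2; μ^(2)=0; μ^(3)=-1

((0, 0, 0, 2); (0, 1, 1, 0); (3, 0, 1, 0))


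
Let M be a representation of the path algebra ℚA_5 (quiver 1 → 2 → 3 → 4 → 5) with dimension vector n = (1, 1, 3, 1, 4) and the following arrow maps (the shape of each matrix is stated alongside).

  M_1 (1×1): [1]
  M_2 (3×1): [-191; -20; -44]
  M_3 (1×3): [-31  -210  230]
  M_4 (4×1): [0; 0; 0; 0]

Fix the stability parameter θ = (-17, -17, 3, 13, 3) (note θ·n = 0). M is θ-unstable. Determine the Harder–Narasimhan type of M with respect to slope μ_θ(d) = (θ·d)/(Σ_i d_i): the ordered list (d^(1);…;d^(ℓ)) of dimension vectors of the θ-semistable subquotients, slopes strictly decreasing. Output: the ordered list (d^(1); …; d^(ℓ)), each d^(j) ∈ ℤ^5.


Via rank(M_{q-1}∘⋯∘M_p): M ≅ I[1,4], I[3,3]^2, I[5,5]^4.
μ_θ-semistable layers: μ^(1)=13; μ^(2)=3; μ^(3)=-17

((0, 0, 0, 1, 0); (0, 0, 3, 0, 4); (1, 1, 0, 0, 0))


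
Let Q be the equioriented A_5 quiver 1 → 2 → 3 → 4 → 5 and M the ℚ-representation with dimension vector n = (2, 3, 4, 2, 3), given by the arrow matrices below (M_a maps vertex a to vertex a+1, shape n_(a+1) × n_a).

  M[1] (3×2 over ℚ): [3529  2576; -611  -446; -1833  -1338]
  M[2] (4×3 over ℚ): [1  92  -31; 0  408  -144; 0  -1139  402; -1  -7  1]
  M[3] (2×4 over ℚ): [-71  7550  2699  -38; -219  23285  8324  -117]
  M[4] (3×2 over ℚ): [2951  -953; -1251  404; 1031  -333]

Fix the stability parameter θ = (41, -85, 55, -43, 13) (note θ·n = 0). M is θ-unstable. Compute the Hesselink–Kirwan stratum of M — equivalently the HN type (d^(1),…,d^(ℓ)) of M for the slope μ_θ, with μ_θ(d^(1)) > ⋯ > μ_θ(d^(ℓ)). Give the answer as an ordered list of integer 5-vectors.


Via rank(M_{q-1}∘⋯∘M_p): M ≅ I[1,5]^2, I[2,2], I[3,3]^2, I[5,5].
μ_θ-semistable layers: μ^(1)=55; μ^(2)=13; μ^(3)=6; μ^(4)=-22; μ^(5)=-85

((0, 0, 2, 0, 0); (0, 0, 0, 0, 3); (0, 0, 2, 2, 0); (2, 2, 0, 0, 0); (0, 1, 0, 0, 0))


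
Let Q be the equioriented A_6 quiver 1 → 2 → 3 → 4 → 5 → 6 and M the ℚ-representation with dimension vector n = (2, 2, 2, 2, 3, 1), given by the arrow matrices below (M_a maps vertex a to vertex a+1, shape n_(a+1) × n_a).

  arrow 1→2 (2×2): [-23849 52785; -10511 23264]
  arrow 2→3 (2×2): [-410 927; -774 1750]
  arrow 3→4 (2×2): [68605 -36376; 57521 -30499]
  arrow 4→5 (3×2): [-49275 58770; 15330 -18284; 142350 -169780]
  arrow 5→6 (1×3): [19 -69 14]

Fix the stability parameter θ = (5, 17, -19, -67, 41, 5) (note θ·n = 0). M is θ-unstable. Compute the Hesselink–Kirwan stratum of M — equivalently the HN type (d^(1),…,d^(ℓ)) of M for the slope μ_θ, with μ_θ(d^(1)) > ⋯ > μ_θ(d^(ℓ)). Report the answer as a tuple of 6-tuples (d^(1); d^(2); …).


Interval decomposition of M: I[1,4], I[1,6], I[5,5]^2.
HN type (ℓ=3): μ^(1)=41; μ^(2)=23; μ^(3)=-16

((0, 0, 0, 0, 2, 0); (0, 0, 0, 0, 1, 1); (2, 2, 2, 2, 0, 0))


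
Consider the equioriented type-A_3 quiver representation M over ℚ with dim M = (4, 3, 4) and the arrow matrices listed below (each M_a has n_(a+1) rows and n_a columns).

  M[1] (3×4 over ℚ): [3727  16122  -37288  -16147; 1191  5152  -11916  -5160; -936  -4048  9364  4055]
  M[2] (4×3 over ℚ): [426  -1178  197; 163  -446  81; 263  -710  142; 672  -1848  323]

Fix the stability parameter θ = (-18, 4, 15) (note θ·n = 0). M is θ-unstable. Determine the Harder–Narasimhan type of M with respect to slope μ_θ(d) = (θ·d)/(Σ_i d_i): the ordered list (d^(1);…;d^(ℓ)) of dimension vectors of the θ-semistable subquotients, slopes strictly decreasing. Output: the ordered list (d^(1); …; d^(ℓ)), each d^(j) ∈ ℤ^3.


Barcode: M ≅ I[1,1], I[1,3]^3, I[3,3]. HN layers by μ_θ (3 steps, strictly decreasing):
  μ^(1)=15; μ^(2)=4; μ^(3)=-18

((0, 0, 4); (0, 3, 0); (4, 0, 0))


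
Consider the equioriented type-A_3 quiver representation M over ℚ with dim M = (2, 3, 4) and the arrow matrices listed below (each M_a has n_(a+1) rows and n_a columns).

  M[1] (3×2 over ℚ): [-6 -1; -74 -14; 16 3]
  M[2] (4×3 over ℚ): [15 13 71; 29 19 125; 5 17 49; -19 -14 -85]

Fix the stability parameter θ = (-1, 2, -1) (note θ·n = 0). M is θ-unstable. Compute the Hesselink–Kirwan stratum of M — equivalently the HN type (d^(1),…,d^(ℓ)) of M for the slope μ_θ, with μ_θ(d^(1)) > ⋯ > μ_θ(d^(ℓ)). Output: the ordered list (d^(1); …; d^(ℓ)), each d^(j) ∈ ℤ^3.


Via rank(M_{q-1}∘⋯∘M_p): M ≅ I[1,2], I[1,3], I[2,3], I[3,3]^2.
μ_θ-semistable layers: μ^(1)=2; μ^(2)=1/2; μ^(3)=-1

((0, 1, 0); (0, 2, 2); (2, 0, 2))


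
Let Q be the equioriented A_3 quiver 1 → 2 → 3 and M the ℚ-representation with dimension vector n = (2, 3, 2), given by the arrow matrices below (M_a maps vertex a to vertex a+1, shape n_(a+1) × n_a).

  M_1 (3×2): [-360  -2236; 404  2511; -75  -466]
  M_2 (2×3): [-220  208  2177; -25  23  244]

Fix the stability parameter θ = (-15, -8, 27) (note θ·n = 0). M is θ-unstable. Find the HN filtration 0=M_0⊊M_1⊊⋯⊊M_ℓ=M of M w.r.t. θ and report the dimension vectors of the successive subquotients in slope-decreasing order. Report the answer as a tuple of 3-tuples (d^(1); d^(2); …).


Interval decomposition of M: I[1,3]^2, I[2,2].
HN type (ℓ=3): μ^(1)=27; μ^(2)=-8; μ^(3)=-15

((0, 0, 2); (0, 3, 0); (2, 0, 0))


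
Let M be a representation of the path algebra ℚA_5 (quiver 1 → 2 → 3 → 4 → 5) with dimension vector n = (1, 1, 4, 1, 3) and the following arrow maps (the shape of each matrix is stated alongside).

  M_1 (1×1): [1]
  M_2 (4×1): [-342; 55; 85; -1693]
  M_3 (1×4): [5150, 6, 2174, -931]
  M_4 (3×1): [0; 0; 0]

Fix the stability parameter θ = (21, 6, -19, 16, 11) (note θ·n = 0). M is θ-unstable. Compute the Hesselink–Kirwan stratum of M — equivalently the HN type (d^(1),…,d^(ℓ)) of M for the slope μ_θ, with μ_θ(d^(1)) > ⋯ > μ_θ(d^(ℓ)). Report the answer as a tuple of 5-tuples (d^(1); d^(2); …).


Barcode: M ≅ I[1,4], I[3,3]^3, I[5,5]^3. HN layers by μ_θ (4 steps, strictly decreasing):
  μ^(1)=16; μ^(2)=11; μ^(3)=8/3; μ^(4)=-19

((0, 0, 0, 1, 0); (0, 0, 0, 0, 3); (1, 1, 1, 0, 0); (0, 0, 3, 0, 0))


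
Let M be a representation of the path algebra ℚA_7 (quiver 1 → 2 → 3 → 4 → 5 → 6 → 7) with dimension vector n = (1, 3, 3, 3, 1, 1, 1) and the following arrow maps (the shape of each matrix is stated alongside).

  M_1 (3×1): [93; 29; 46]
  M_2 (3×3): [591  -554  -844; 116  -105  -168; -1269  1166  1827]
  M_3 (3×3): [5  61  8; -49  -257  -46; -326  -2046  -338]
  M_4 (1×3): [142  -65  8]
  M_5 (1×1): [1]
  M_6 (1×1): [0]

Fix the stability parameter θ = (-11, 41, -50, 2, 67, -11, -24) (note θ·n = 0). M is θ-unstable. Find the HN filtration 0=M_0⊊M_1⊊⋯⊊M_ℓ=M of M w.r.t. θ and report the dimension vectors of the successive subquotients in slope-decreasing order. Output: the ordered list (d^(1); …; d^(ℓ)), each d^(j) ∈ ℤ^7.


Via rank(M_{q-1}∘⋯∘M_p): M ≅ I[1,6], I[2,3], I[2,4], I[4,4], I[7,7].
μ_θ-semistable layers: μ^(1)=28; μ^(2)=2; μ^(3)=-9/2; μ^(4)=-11; μ^(5)=-24

((0, 0, 0, 0, 1, 1, 0); (0, 0, 0, 3, 0, 0, 0); (0, 3, 3, 0, 0, 0, 0); (1, 0, 0, 0, 0, 0, 0); (0, 0, 0, 0, 0, 0, 1))


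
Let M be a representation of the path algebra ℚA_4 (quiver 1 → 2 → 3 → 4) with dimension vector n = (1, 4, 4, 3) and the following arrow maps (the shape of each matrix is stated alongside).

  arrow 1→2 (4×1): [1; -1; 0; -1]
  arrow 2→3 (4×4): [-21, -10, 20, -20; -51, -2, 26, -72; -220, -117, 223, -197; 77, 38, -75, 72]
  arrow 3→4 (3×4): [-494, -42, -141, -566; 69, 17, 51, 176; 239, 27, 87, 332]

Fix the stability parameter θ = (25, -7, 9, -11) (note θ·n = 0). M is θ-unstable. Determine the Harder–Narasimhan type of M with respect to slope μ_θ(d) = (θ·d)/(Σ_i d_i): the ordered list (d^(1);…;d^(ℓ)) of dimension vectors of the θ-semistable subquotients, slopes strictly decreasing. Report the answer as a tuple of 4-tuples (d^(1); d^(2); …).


Barcode: M ≅ I[1,4], I[2,3]^2, I[2,4], I[4,4]. HN layers by μ_θ (5 steps, strictly decreasing):
  μ^(1)=9; μ^(2)=4; μ^(3)=-1; μ^(4)=-7; μ^(5)=-11

((0, 0, 2, 0); (1, 1, 1, 1); (0, 0, 1, 1); (0, 3, 0, 0); (0, 0, 0, 1))


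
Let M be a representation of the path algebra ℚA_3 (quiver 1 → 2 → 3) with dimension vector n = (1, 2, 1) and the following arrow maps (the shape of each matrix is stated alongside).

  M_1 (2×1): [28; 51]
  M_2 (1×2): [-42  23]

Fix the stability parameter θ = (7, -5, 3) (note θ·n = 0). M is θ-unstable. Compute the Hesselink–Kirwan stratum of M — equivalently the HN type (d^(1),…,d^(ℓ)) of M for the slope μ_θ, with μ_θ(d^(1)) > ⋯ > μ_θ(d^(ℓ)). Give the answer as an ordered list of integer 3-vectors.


Via rank(M_{q-1}∘⋯∘M_p): M ≅ I[1,3], I[2,2].
μ_θ-semistable layers: μ^(1)=3; μ^(2)=1; μ^(3)=-5

((0, 0, 1); (1, 1, 0); (0, 1, 0))


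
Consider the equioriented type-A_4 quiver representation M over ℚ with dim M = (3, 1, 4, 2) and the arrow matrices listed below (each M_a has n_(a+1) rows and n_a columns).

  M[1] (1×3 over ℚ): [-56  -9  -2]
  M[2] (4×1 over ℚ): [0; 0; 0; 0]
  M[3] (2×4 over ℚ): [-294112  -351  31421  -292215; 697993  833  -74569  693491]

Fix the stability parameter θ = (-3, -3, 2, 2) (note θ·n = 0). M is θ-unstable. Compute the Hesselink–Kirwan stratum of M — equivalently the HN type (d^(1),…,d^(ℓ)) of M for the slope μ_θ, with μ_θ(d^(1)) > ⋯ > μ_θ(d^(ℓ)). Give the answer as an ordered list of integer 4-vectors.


Via rank(M_{q-1}∘⋯∘M_p): M ≅ I[1,1]^2, I[1,2], I[3,3]^2, I[3,4]^2.
μ_θ-semistable layers: μ^(1)=2; μ^(2)=-3

((0, 0, 4, 2); (3, 1, 0, 0))


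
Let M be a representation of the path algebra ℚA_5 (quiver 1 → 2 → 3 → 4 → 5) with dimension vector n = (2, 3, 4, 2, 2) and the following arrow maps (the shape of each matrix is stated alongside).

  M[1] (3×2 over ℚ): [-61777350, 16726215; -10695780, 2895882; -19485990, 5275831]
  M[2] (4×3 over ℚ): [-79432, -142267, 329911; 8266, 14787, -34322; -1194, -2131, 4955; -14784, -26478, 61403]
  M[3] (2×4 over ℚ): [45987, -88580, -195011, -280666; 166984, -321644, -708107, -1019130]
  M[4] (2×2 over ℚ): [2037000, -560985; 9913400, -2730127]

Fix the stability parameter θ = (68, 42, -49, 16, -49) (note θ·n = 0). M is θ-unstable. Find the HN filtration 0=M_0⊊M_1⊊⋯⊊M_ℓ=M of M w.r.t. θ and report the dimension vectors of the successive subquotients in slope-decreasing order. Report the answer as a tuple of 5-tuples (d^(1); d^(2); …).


Interval decomposition of M: I[1,1], I[1,5], I[2,3], I[2,4], I[3,3], I[5,5].
HN type (ℓ=5): μ^(1)=68; μ^(2)=16; μ^(3)=28/5; μ^(4)=-7/2; μ^(5)=-49

((1, 0, 0, 0, 0); (0, 0, 0, 1, 0); (1, 1, 1, 1, 1); (0, 2, 2, 0, 0); (0, 0, 1, 0, 1))


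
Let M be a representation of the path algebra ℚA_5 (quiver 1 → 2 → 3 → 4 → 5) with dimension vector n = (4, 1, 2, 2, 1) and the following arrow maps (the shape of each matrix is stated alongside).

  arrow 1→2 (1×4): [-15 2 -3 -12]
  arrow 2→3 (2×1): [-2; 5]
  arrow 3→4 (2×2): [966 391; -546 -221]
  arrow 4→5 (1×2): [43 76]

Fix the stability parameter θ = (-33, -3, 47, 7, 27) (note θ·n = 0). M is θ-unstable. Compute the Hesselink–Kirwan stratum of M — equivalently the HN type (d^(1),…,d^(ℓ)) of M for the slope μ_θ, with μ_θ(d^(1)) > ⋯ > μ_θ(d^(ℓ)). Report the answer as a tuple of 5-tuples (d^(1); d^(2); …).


Via rank(M_{q-1}∘⋯∘M_p): M ≅ I[1,1]^3, I[1,5], I[3,3], I[4,4].
μ_θ-semistable layers: μ^(1)=47; μ^(2)=27; μ^(3)=7; μ^(4)=-3; μ^(5)=-33

((0, 0, 1, 0, 0); (0, 0, 1, 1, 1); (0, 0, 0, 1, 0); (0, 1, 0, 0, 0); (4, 0, 0, 0, 0))


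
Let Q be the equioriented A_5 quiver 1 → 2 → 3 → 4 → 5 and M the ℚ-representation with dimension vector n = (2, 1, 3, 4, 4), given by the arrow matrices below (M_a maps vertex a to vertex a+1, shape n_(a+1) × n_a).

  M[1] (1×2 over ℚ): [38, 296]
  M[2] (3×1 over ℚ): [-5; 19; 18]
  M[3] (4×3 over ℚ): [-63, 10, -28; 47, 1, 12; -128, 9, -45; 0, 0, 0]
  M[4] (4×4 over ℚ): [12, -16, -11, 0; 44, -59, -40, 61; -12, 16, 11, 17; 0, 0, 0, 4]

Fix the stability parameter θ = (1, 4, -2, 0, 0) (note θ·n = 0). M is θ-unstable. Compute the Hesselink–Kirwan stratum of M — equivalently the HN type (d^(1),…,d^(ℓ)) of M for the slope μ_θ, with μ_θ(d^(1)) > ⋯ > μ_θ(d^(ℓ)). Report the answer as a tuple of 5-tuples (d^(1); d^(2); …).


Interval decomposition of M: I[1,1], I[1,5], I[3,4], I[3,5], I[4,5], I[5,5].
HN type (ℓ=4): μ^(1)=1; μ^(2)=3/5; μ^(3)=0; μ^(4)=-2

((1, 0, 0, 0, 0); (1, 1, 1, 1, 1); (0, 0, 0, 3, 3); (0, 0, 2, 0, 0))


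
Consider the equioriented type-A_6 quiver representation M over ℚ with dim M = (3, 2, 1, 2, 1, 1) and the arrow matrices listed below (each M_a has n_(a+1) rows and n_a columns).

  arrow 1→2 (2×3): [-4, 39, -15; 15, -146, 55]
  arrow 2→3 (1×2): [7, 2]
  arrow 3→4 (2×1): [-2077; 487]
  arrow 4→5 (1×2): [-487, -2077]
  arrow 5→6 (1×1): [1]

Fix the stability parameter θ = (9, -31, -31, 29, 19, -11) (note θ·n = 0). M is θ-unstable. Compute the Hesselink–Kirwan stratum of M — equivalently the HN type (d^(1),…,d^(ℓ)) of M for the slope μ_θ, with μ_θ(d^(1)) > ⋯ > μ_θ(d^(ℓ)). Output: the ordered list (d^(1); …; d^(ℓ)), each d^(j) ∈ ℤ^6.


Interval decomposition of M: I[1,1], I[1,2], I[1,4], I[4,6].
HN type (ℓ=5): μ^(1)=29; μ^(2)=37/3; μ^(3)=9; μ^(4)=-11; μ^(5)=-53/3

((0, 0, 0, 1, 0, 0); (0, 0, 0, 1, 1, 1); (1, 0, 0, 0, 0, 0); (1, 1, 0, 0, 0, 0); (1, 1, 1, 0, 0, 0))


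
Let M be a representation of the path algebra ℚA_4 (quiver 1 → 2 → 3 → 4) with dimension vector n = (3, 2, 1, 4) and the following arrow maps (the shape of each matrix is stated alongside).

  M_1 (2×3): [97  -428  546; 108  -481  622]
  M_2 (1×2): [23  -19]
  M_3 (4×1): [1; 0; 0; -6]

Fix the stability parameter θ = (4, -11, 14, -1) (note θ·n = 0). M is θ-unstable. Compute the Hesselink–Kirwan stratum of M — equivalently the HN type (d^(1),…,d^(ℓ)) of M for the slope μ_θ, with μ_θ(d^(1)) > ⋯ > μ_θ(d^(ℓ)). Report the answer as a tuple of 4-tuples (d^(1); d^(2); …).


Interval decomposition of M: I[1,1], I[1,2], I[1,4], I[4,4]^3.
HN type (ℓ=4): μ^(1)=13/2; μ^(2)=4; μ^(3)=-1; μ^(4)=-7/2

((0, 0, 1, 1); (1, 0, 0, 0); (0, 0, 0, 3); (2, 2, 0, 0))


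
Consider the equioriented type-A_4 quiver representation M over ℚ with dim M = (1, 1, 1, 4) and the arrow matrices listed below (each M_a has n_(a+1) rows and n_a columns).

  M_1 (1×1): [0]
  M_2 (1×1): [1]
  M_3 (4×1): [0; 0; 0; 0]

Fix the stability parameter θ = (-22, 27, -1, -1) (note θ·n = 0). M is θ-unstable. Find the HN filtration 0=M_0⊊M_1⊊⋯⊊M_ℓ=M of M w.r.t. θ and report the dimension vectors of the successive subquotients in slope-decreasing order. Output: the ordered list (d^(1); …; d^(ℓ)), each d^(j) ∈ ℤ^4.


Via rank(M_{q-1}∘⋯∘M_p): M ≅ I[1,1], I[2,3], I[4,4]^4.
μ_θ-semistable layers: μ^(1)=13; μ^(2)=-1; μ^(3)=-22

((0, 1, 1, 0); (0, 0, 0, 4); (1, 0, 0, 0))


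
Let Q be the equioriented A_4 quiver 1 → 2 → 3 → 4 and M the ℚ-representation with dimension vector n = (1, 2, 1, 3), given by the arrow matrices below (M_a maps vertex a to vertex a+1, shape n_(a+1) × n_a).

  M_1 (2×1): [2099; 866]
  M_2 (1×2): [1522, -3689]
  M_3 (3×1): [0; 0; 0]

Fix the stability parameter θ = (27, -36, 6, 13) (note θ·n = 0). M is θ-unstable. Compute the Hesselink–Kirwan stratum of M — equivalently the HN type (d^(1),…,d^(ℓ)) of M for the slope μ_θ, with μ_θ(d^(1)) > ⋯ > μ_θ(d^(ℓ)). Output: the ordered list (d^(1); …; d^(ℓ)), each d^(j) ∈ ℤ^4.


Via rank(M_{q-1}∘⋯∘M_p): M ≅ I[1,3], I[2,2], I[4,4]^3.
μ_θ-semistable layers: μ^(1)=13; μ^(2)=6; μ^(3)=-9/2; μ^(4)=-36

((0, 0, 0, 3); (0, 0, 1, 0); (1, 1, 0, 0); (0, 1, 0, 0))


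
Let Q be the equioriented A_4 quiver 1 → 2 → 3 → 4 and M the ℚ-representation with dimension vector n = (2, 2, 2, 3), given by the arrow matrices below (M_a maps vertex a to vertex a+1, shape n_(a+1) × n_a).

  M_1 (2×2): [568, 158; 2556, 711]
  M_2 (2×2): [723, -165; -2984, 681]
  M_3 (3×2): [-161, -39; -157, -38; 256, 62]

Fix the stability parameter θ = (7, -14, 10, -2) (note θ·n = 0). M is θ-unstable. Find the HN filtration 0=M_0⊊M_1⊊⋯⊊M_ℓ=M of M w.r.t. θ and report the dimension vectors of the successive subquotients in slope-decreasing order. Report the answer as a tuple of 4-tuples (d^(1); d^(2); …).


Interval decomposition of M: I[1,1], I[1,4], I[2,4], I[4,4].
HN type (ℓ=5): μ^(1)=7; μ^(2)=4; μ^(3)=-2; μ^(4)=-7/2; μ^(5)=-14

((1, 0, 0, 0); (0, 0, 2, 2); (0, 0, 0, 1); (1, 1, 0, 0); (0, 1, 0, 0))


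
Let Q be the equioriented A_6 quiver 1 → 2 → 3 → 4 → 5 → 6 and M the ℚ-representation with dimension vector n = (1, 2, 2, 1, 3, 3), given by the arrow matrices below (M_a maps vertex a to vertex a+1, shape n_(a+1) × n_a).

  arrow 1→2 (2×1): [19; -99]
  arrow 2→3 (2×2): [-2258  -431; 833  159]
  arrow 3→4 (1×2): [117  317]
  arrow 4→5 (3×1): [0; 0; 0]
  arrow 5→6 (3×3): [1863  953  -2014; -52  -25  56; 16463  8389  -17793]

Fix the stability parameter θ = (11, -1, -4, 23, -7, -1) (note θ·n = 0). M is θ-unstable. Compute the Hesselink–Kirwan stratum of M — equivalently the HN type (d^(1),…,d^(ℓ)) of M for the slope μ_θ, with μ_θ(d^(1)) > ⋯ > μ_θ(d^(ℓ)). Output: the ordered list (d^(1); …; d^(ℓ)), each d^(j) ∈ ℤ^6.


Interval decomposition of M: I[1,4], I[2,3], I[5,6]^3.
HN type (ℓ=5): μ^(1)=23; μ^(2)=2; μ^(3)=-1; μ^(4)=-5/2; μ^(5)=-7

((0, 0, 0, 1, 0, 0); (1, 1, 1, 0, 0, 0); (0, 0, 0, 0, 0, 3); (0, 1, 1, 0, 0, 0); (0, 0, 0, 0, 3, 0))


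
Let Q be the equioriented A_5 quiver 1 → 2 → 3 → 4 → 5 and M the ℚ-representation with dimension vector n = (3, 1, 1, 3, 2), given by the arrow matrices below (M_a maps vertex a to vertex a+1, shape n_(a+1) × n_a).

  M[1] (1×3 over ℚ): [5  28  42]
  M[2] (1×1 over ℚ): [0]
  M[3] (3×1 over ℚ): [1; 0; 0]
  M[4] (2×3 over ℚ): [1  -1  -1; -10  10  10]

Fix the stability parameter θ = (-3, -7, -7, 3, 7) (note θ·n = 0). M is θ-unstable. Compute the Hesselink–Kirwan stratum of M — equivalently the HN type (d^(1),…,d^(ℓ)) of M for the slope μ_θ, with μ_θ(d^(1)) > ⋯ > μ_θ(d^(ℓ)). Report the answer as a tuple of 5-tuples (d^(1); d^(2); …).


Via rank(M_{q-1}∘⋯∘M_p): M ≅ I[1,1]^2, I[1,2], I[3,5], I[4,4]^2, I[5,5].
μ_θ-semistable layers: μ^(1)=7; μ^(2)=3; μ^(3)=-3; μ^(4)=-5; μ^(5)=-7

((0, 0, 0, 0, 2); (0, 0, 0, 3, 0); (2, 0, 0, 0, 0); (1, 1, 0, 0, 0); (0, 0, 1, 0, 0))


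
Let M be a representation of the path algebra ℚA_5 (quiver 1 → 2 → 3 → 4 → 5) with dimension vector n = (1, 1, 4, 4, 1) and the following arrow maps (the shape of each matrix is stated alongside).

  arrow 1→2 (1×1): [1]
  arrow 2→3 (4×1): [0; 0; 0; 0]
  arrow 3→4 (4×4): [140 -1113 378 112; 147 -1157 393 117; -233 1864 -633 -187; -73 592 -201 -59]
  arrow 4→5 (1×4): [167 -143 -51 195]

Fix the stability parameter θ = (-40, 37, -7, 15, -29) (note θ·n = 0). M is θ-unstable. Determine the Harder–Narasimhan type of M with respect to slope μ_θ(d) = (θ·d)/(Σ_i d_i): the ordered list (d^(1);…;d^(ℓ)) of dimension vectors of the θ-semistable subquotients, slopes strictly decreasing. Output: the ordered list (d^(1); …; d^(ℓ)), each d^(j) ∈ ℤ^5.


Interval decomposition of M: I[1,2], I[3,3]^2, I[3,4], I[3,5], I[4,4]^2.
HN type (ℓ=4): μ^(1)=37; μ^(2)=15; μ^(3)=-7; μ^(4)=-40

((0, 1, 0, 0, 0); (0, 0, 0, 3, 0); (0, 0, 4, 1, 1); (1, 0, 0, 0, 0))


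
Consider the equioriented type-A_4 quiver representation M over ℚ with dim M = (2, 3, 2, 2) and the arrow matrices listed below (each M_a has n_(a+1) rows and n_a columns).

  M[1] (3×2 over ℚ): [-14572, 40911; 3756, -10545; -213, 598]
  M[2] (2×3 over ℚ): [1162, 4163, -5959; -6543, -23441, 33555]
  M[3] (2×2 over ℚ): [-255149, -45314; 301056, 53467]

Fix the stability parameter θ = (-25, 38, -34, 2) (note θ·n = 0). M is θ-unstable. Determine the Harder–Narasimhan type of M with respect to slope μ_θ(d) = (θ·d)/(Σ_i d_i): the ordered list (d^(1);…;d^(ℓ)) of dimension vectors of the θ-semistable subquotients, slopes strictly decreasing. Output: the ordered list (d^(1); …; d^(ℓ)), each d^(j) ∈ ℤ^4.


Interval decomposition of M: I[1,4]^2, I[2,2].
HN type (ℓ=3): μ^(1)=38; μ^(2)=2; μ^(3)=-25

((0, 1, 0, 0); (0, 2, 2, 2); (2, 0, 0, 0))


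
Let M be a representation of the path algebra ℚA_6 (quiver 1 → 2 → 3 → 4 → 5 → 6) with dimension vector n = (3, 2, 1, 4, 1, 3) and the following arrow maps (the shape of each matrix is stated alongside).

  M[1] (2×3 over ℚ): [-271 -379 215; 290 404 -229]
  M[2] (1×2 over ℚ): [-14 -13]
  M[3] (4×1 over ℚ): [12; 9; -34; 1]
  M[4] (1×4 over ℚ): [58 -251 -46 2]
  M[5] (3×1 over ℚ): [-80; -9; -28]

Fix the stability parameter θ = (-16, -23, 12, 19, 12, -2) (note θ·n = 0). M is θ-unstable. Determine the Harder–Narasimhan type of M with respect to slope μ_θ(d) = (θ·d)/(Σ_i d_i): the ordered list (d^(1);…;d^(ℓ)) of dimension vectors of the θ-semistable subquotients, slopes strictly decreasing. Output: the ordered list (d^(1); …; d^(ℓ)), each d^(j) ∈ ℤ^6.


Barcode: M ≅ I[1,1], I[1,2], I[1,6], I[4,4]^3, I[6,6]^2. HN layers by μ_θ (5 steps, strictly decreasing):
  μ^(1)=19; μ^(2)=41/4; μ^(3)=-2; μ^(4)=-16; μ^(5)=-39/2

((0, 0, 0, 3, 0, 0); (0, 0, 1, 1, 1, 1); (0, 0, 0, 0, 0, 2); (1, 0, 0, 0, 0, 0); (2, 2, 0, 0, 0, 0))


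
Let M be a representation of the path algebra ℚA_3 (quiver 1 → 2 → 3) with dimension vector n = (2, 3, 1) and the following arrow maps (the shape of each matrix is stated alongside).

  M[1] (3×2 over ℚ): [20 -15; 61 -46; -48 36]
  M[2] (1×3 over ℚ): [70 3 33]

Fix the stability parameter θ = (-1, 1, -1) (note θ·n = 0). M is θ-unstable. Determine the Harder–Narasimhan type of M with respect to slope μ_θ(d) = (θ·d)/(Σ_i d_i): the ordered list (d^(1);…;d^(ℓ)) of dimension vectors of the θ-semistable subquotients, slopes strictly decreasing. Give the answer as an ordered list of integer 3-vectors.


Barcode: M ≅ I[1,2], I[1,3], I[2,2]. HN layers by μ_θ (3 steps, strictly decreasing):
  μ^(1)=1; μ^(2)=0; μ^(3)=-1

((0, 2, 0); (0, 1, 1); (2, 0, 0))


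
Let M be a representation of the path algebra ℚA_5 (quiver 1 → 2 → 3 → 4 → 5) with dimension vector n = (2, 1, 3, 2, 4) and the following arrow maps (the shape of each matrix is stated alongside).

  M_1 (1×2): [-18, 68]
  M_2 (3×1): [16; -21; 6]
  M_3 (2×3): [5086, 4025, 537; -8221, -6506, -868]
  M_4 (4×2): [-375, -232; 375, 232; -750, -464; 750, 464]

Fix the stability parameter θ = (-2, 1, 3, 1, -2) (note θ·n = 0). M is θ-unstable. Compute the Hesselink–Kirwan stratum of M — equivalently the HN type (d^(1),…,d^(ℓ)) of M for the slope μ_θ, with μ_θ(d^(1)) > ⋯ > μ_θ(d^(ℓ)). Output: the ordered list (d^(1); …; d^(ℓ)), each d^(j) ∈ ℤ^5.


Interval decomposition of M: I[1,1], I[1,5], I[3,3], I[3,4], I[5,5]^3.
HN type (ℓ=4): μ^(1)=3; μ^(2)=2; μ^(3)=3/4; μ^(4)=-2

((0, 0, 1, 0, 0); (0, 0, 1, 1, 0); (0, 1, 1, 1, 1); (2, 0, 0, 0, 3))


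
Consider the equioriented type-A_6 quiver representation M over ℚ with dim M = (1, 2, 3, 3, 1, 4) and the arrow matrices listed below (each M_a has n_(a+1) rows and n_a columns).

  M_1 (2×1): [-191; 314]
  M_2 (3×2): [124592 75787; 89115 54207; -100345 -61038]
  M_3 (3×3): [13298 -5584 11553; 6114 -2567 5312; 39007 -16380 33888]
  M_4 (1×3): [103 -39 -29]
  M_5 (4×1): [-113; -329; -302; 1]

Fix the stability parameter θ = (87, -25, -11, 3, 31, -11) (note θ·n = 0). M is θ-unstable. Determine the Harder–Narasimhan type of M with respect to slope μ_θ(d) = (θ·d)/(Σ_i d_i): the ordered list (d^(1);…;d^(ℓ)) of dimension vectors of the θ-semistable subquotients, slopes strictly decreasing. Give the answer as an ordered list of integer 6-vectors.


Via rank(M_{q-1}∘⋯∘M_p): M ≅ I[1,4], I[2,4], I[3,6], I[6,6]^3.
μ_θ-semistable layers: μ^(1)=27/2; μ^(2)=10; μ^(3)=3; μ^(4)=-11; μ^(5)=-25

((1, 1, 1, 1, 0, 0); (0, 0, 0, 0, 1, 1); (0, 0, 0, 2, 0, 0); (0, 0, 2, 0, 0, 3); (0, 1, 0, 0, 0, 0))


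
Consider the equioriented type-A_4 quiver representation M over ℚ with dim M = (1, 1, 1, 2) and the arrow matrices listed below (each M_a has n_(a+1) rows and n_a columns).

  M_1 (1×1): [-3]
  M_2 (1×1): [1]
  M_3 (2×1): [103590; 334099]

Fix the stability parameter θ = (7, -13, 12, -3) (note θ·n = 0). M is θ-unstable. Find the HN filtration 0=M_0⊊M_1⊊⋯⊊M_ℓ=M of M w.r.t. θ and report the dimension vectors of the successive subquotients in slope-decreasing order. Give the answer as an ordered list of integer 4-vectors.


Barcode: M ≅ I[1,4], I[4,4]. HN layers by μ_θ (2 steps, strictly decreasing):
  μ^(1)=9/2; μ^(2)=-3

((0, 0, 1, 1); (1, 1, 0, 1))


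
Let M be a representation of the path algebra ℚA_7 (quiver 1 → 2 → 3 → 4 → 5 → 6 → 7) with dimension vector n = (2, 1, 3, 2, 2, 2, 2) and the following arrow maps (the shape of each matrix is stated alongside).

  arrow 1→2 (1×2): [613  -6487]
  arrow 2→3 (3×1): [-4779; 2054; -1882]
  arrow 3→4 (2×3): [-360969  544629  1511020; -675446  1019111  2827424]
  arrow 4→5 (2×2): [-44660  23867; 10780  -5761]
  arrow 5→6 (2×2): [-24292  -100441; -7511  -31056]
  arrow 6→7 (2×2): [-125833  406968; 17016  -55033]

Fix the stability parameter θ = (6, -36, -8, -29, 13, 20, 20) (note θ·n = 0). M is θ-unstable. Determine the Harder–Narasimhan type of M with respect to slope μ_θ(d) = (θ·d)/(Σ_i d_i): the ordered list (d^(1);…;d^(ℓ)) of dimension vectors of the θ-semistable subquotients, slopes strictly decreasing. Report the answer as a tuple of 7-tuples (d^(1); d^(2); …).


Interval decomposition of M: I[1,1], I[1,4], I[3,3], I[3,7], I[5,7].
HN type (ℓ=6): μ^(1)=20; μ^(2)=13; μ^(3)=6; μ^(4)=-8; μ^(5)=-67/4; μ^(6)=-37/2

((0, 0, 0, 0, 0, 2, 2); (0, 0, 0, 0, 2, 0, 0); (1, 0, 0, 0, 0, 0, 0); (0, 0, 1, 0, 0, 0, 0); (1, 1, 1, 1, 0, 0, 0); (0, 0, 1, 1, 0, 0, 0))


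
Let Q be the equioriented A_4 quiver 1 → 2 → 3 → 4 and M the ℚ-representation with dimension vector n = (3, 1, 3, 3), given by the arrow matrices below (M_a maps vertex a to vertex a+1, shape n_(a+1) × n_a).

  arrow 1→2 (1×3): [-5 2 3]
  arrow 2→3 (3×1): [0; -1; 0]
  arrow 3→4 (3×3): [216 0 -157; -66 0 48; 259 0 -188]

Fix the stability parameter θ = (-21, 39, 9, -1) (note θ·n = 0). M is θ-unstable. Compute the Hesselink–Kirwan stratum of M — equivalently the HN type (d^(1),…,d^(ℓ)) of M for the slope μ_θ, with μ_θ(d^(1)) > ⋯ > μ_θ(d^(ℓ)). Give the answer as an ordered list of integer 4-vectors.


Via rank(M_{q-1}∘⋯∘M_p): M ≅ I[1,1]^2, I[1,3], I[3,4]^2, I[4,4].
μ_θ-semistable layers: μ^(1)=24; μ^(2)=4; μ^(3)=-1; μ^(4)=-21

((0, 1, 1, 0); (0, 0, 2, 2); (0, 0, 0, 1); (3, 0, 0, 0))


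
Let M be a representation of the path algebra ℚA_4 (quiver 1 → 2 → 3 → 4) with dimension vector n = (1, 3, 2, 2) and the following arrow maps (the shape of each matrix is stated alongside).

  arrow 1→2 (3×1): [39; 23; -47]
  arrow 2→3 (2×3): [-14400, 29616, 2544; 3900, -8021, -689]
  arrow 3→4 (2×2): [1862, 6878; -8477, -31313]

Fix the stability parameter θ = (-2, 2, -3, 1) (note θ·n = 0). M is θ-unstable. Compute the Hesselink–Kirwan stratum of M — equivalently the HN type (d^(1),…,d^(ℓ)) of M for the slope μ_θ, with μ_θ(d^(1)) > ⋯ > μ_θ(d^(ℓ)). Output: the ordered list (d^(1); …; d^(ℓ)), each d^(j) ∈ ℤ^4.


Interval decomposition of M: I[1,2], I[2,2], I[2,4], I[3,3], I[4,4].
HN type (ℓ=5): μ^(1)=2; μ^(2)=1; μ^(3)=-1/2; μ^(4)=-2; μ^(5)=-3

((0, 2, 0, 0); (0, 0, 0, 2); (0, 1, 1, 0); (1, 0, 0, 0); (0, 0, 1, 0))
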